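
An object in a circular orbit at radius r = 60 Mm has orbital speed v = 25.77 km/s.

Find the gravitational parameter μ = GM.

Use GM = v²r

Convert to SI: r = 60 Mm = 6e+07 m; v = 25.77 km/s = 25770 m/s.
For a circular orbit v² = GM/r, so GM = v² · r.
GM = (25770)² · 6e+07 m³/s² ≈ 3.985e+16 m³/s² = 3.985 × 10^16 m³/s².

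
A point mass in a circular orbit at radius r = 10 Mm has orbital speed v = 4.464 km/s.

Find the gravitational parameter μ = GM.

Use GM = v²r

Convert to SI: r = 10 Mm = 1e+07 m; v = 4.464 km/s = 4464 m/s.
For a circular orbit v² = GM/r, so GM = v² · r.
GM = (4464)² · 1e+07 m³/s² ≈ 1.993e+14 m³/s² = 1.993 × 10^14 m³/s².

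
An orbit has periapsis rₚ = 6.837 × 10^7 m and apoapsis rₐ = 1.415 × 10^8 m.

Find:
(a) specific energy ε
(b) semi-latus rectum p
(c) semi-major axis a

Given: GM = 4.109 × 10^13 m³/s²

(a) With a = (rₚ + rₐ)/2 = 1.04935e+08 m, ε = −GM/(2a) = −4.109e+13/(2 · 1.04935e+08) J/kg ≈ -1.958e+05 J/kg
(b) From a = (rₚ + rₐ)/2 = 1.04935e+08 m and e = (rₐ − rₚ)/(rₐ + rₚ) = 0.348454, p = a(1 − e²) = 1.04935e+08 · (1 − (0.348454)²) ≈ 9.219e+07 m
(c) a = (rₚ + rₐ)/2 = (6.837e+07 + 1.415e+08)/2 ≈ 1.049e+08 m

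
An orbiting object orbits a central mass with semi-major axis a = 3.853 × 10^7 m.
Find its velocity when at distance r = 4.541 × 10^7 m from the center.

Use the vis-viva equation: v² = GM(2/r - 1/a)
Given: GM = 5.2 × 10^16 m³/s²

Vis-viva: v = √(GM · (2/r − 1/a)).
2/r − 1/a = 2/4.541e+07 − 1/3.853e+07 = 1.80894e-08 m⁻¹.
v = √(5.2e+16 · 1.80894e-08) m/s ≈ 3.067e+04 m/s = 30.67 km/s.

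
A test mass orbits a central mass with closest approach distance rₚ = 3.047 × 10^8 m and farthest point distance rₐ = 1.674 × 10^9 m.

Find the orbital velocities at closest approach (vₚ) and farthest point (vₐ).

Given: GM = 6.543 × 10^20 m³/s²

Use the vis-viva equation v² = GM(2/r − 1/a) with a = (rₚ + rₐ)/2 = (3.047e+08 + 1.674e+09)/2 = 9.8935e+08 m.
vₚ = √(GM · (2/rₚ − 1/a)) = √(6.543e+20 · (2/3.047e+08 − 1/9.8935e+08)) m/s ≈ 1.906e+06 m/s = 1906 km/s.
vₐ = √(GM · (2/rₐ − 1/a)) = √(6.543e+20 · (2/1.674e+09 − 1/9.8935e+08)) m/s ≈ 3.47e+05 m/s = 347 km/s.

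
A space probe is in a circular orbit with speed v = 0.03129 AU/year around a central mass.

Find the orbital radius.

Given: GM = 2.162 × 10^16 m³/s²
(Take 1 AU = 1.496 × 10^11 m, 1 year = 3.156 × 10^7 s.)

Convert to SI: v = 0.03129 AU/year = 148.32 m/s.
For a circular orbit, v² = GM / r, so r = GM / v².
r = 2.162e+16 / (148.32)² m ≈ 9.828e+11 m = 6.569 AU.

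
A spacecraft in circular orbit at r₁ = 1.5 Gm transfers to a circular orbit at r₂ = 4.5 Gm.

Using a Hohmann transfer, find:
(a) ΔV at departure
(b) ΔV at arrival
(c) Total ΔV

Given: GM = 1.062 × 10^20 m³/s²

Convert to SI: r₁ = 1.5 Gm = 1.5e+09 m; r₂ = 4.5 Gm = 4.5e+09 m.
Transfer semi-major axis: a_t = (r₁ + r₂)/2 = (1.5e+09 + 4.5e+09)/2 = 3e+09 m.
Circular speeds: v₁ = √(GM/r₁) = 266083 m/s, v₂ = √(GM/r₂) = 153623 m/s.
Transfer speeds (vis-viva v² = GM(2/r − 1/a_t)): v₁ᵗ = 325883 m/s, v₂ᵗ = 108628 m/s.
(a) ΔV₁ = |v₁ᵗ − v₁| ≈ 5.98e+04 m/s = 59.8 km/s.
(b) ΔV₂ = |v₂ − v₂ᵗ| ≈ 4.5e+04 m/s = 45 km/s.
(c) ΔV_total = ΔV₁ + ΔV₂ ≈ 1.048e+05 m/s = 104.8 km/s.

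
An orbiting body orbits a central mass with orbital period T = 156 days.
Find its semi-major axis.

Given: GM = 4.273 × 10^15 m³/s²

Convert to SI: T = 156 days = 1.34784e+07 s.
Invert Kepler's third law: a = (GM · T² / (4π²))^(1/3).
Substituting T = 1.34784e+07 s and GM = 4.273e+15 m³/s²:
a = (4.273e+15 · (1.34784e+07)² / (4π²))^(1/3) m
a ≈ 2.699e+09 m = 2.699 Gm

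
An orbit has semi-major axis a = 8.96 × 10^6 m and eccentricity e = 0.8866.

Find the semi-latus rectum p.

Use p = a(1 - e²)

p = a (1 − e²).
p = 8.96e+06 · (1 − (0.8866)²) = 8.96e+06 · 0.21394 ≈ 1.917e+06 m = 1.917 × 10^6 m.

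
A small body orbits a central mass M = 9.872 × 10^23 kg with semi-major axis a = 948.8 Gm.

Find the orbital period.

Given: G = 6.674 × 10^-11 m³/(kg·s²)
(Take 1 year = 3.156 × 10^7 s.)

Convert to SI: a = 948.8 Gm = 9.488e+11 m.
GM = G · M = 6.674e-11 · 9.872e+23 = 6.58857e+13 m³/s².
Kepler's third law: T = 2π √(a³ / GM).
Substituting a = 9.488e+11 m and GM = 6.58857e+13 m³/s²:
T = 2π √((9.488e+11)³ / 6.58857e+13) s
T ≈ 7.154e+11 s = 2.267e+04 years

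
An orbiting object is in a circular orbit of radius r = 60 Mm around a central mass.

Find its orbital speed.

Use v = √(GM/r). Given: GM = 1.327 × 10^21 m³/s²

Convert to SI: r = 60 Mm = 6e+07 m.
For a circular orbit, gravity supplies the centripetal force, so v = √(GM / r).
v = √(1.327e+21 / 6e+07) m/s ≈ 4.703e+06 m/s = 4703 km/s.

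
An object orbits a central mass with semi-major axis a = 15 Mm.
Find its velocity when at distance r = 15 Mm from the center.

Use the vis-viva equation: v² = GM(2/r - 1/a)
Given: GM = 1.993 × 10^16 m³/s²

Convert to SI: a = 15 Mm = 1.5e+07 m; r = 15 Mm = 1.5e+07 m.
Vis-viva: v = √(GM · (2/r − 1/a)).
2/r − 1/a = 2/1.5e+07 − 1/1.5e+07 = 6.66667e-08 m⁻¹.
v = √(1.993e+16 · 6.66667e-08) m/s ≈ 3.645e+04 m/s = 36.45 km/s.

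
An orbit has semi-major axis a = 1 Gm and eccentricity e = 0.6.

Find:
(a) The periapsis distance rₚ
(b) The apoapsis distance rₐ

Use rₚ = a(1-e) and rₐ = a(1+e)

Convert to SI: a = 1 Gm = 1e+09 m.
(a) rₚ = a(1 − e) = 1e+09 · (1 − 0.6) = 1e+09 · 0.4 ≈ 4e+08 m = 400 Mm.
(b) rₐ = a(1 + e) = 1e+09 · (1 + 0.6) = 1e+09 · 1.6 ≈ 1.6e+09 m = 1.6 Gm.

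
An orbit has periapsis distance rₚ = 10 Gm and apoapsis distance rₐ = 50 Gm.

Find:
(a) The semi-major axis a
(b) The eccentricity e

Convert to SI: rₚ = 10 Gm = 1e+10 m; rₐ = 50 Gm = 5e+10 m.
(a) a = (rₚ + rₐ) / 2 = (1e+10 + 5e+10) / 2 ≈ 3e+10 m = 30 Gm.
(b) e = (rₐ − rₚ) / (rₐ + rₚ) = (5e+10 − 1e+10) / (5e+10 + 1e+10) ≈ 0.6667.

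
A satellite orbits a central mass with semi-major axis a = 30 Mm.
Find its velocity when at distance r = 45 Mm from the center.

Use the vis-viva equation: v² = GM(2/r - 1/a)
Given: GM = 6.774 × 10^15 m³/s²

Convert to SI: a = 30 Mm = 3e+07 m; r = 45 Mm = 4.5e+07 m.
Vis-viva: v = √(GM · (2/r − 1/a)).
2/r − 1/a = 2/4.5e+07 − 1/3e+07 = 1.11111e-08 m⁻¹.
v = √(6.774e+15 · 1.11111e-08) m/s ≈ 8676 m/s = 8.676 km/s.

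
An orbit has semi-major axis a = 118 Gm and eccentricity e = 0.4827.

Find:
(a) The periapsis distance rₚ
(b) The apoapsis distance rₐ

Convert to SI: a = 118 Gm = 1.18e+11 m.
(a) rₚ = a(1 − e) = 1.18e+11 · (1 − 0.4827) = 1.18e+11 · 0.5173 ≈ 6.104e+10 m = 61.04 Gm.
(b) rₐ = a(1 + e) = 1.18e+11 · (1 + 0.4827) = 1.18e+11 · 1.4827 ≈ 1.75e+11 m = 175 Gm.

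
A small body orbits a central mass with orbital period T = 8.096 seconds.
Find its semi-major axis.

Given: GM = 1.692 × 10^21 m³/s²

Invert Kepler's third law: a = (GM · T² / (4π²))^(1/3).
Substituting T = 8.096 s and GM = 1.692e+21 m³/s²:
a = (1.692e+21 · (8.096)² / (4π²))^(1/3) m
a ≈ 1.411e+07 m = 1.411 × 10^7 m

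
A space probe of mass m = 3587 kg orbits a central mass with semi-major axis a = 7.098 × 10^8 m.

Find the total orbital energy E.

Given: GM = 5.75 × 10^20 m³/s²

E = −GMm / (2a).
E = −5.75e+20 · 3587 / (2 · 7.098e+08) J ≈ -1.453e+15 J = -1.453 PJ.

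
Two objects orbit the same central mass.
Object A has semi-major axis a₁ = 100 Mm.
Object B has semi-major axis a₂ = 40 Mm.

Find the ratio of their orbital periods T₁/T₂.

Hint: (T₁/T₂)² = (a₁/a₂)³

Convert to SI: a₁ = 100 Mm = 1e+08 m; a₂ = 40 Mm = 4e+07 m.
From Kepler's third law, (T₁/T₂)² = (a₁/a₂)³, so T₁/T₂ = (a₁/a₂)^(3/2).
a₁/a₂ = 1e+08 / 4e+07 = 2.5.
T₁/T₂ = (2.5)^(3/2) ≈ 3.953.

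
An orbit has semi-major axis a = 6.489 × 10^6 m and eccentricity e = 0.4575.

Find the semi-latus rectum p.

p = a (1 − e²).
p = 6.489e+06 · (1 − (0.4575)²) = 6.489e+06 · 0.790694 ≈ 5.131e+06 m = 5.131 × 10^6 m.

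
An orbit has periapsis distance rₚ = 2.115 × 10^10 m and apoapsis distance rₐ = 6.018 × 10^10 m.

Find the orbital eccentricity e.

e = (rₐ − rₚ) / (rₐ + rₚ).
e = (6.018e+10 − 2.115e+10) / (6.018e+10 + 2.115e+10) = 3.903e+10 / 8.133e+10 ≈ 0.4799.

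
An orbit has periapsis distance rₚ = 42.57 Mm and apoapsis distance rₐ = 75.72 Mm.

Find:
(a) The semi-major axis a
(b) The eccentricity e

Convert to SI: rₚ = 42.57 Mm = 4.257e+07 m; rₐ = 75.72 Mm = 7.572e+07 m.
(a) a = (rₚ + rₐ) / 2 = (4.257e+07 + 7.572e+07) / 2 ≈ 5.914e+07 m = 59.15 Mm.
(b) e = (rₐ − rₚ) / (rₐ + rₚ) = (7.572e+07 − 4.257e+07) / (7.572e+07 + 4.257e+07) ≈ 0.2802.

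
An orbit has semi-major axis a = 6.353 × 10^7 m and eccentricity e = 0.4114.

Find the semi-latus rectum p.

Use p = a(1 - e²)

p = a (1 − e²).
p = 6.353e+07 · (1 − (0.4114)²) = 6.353e+07 · 0.83075 ≈ 5.278e+07 m = 5.278 × 10^7 m.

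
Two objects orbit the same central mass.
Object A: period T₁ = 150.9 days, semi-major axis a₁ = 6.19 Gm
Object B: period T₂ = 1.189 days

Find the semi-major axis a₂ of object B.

Convert to SI: T₁ = 150.9 days = 1.30378e+07 s; a₁ = 6.19 Gm = 6.19e+09 m; T₂ = 1.189 days = 102730 s.
Kepler's third law: (T₁/T₂)² = (a₁/a₂)³ ⇒ a₂ = a₁ · (T₂/T₁)^(2/3).
T₂/T₁ = 102730 / 1.30378e+07 = 0.00787939.
a₂ = 6.19e+09 · (0.00787939)^(2/3) m ≈ 2.451e+08 m = 245.1 Mm.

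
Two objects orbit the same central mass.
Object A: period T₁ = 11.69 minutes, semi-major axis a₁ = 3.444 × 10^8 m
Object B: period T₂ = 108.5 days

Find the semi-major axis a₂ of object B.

Convert to SI: T₁ = 11.69 minutes = 701.4 s; T₂ = 108.5 days = 9.3744e+06 s.
Kepler's third law: (T₁/T₂)² = (a₁/a₂)³ ⇒ a₂ = a₁ · (T₂/T₁)^(2/3).
T₂/T₁ = 9.3744e+06 / 701.4 = 13365.3.
a₂ = 3.444e+08 · (13365.3)^(2/3) m ≈ 1.94e+11 m = 1.94 × 10^11 m.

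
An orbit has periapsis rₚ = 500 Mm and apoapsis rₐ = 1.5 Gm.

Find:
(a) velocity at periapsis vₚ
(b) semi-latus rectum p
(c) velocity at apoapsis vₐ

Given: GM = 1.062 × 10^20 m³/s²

Convert to SI: rₚ = 500 Mm = 5e+08 m; rₐ = 1.5 Gm = 1.5e+09 m.
(a) With a = (rₚ + rₐ)/2 = 1e+09 m, vₚ = √(GM (2/rₚ − 1/a)) = √(1.062e+20 · (2/5e+08 − 1/1e+09)) m/s ≈ 5.644e+05 m/s
(b) From a = (rₚ + rₐ)/2 = 1e+09 m and e = (rₐ − rₚ)/(rₐ + rₚ) = 0.5, p = a(1 − e²) = 1e+09 · (1 − (0.5)²) ≈ 7.5e+08 m
(c) With a = (rₚ + rₐ)/2 = 1e+09 m, vₐ = √(GM (2/rₐ − 1/a)) = √(1.062e+20 · (2/1.5e+09 − 1/1e+09)) m/s ≈ 1.881e+05 m/s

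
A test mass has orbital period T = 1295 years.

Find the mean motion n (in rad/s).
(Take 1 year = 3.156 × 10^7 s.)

Convert to SI: T = 1295 years = 4.08702e+10 s.
n = 2π / T.
n = 2π / 4.08702e+10 s ≈ 1.537e-10 rad/s.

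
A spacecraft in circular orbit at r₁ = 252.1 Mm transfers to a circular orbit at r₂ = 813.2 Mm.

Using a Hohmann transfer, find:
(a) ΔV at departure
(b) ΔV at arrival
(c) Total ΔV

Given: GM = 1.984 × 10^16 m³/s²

Convert to SI: r₁ = 252.1 Mm = 2.521e+08 m; r₂ = 813.2 Mm = 8.132e+08 m.
Transfer semi-major axis: a_t = (r₁ + r₂)/2 = (2.521e+08 + 8.132e+08)/2 = 5.3265e+08 m.
Circular speeds: v₁ = √(GM/r₁) = 8871.24 m/s, v₂ = √(GM/r₂) = 4939.38 m/s.
Transfer speeds (vis-viva v² = GM(2/r − 1/a_t)): v₁ᵗ = 10961.3 m/s, v₂ᵗ = 3398.11 m/s.
(a) ΔV₁ = |v₁ᵗ − v₁| ≈ 2090 m/s = 2.09 km/s.
(b) ΔV₂ = |v₂ − v₂ᵗ| ≈ 1541 m/s = 1.541 km/s.
(c) ΔV_total = ΔV₁ + ΔV₂ ≈ 3631 m/s = 3.631 km/s.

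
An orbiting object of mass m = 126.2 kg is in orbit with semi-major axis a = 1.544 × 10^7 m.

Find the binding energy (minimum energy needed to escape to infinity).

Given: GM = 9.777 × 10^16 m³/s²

Total orbital energy is E = −GMm/(2a); binding energy is E_bind = −E = GMm/(2a).
E_bind = 9.777e+16 · 126.2 / (2 · 1.544e+07) J ≈ 3.996e+11 J = 399.6 GJ.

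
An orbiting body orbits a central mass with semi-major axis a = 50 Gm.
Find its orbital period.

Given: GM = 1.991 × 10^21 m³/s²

Convert to SI: a = 50 Gm = 5e+10 m.
Kepler's third law: T = 2π √(a³ / GM).
Substituting a = 5e+10 m and GM = 1.991e+21 m³/s²:
T = 2π √((5e+10)³ / 1.991e+21) s
T ≈ 1.574e+06 s = 18.22 days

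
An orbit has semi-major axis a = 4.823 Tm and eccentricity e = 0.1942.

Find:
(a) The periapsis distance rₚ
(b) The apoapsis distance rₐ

Convert to SI: a = 4.823 Tm = 4.823e+12 m.
(a) rₚ = a(1 − e) = 4.823e+12 · (1 − 0.1942) = 4.823e+12 · 0.8058 ≈ 3.886e+12 m = 3.886 Tm.
(b) rₐ = a(1 + e) = 4.823e+12 · (1 + 0.1942) = 4.823e+12 · 1.1942 ≈ 5.76e+12 m = 5.76 Tm.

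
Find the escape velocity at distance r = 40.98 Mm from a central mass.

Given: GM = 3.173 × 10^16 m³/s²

Convert to SI: r = 40.98 Mm = 4.098e+07 m.
Escape velocity comes from setting total energy to zero: ½v² − GM/r = 0 ⇒ v_esc = √(2GM / r).
v_esc = √(2 · 3.173e+16 / 4.098e+07) m/s ≈ 3.935e+04 m/s = 39.35 km/s.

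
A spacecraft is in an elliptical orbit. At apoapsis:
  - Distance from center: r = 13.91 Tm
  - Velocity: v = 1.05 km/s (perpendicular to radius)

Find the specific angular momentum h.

Convert to SI: r = 13.91 Tm = 1.391e+13 m; v = 1.05 km/s = 1050 m/s.
With v perpendicular to r, h = r · v.
h = 1.391e+13 · 1050 m²/s ≈ 1.461e+16 m²/s.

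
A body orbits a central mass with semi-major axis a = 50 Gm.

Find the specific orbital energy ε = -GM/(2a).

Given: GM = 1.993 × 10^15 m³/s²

Convert to SI: a = 50 Gm = 5e+10 m.
ε = −GM / (2a).
ε = −1.993e+15 / (2 · 5e+10) J/kg ≈ -1.993e+04 J/kg = -19.93 kJ/kg.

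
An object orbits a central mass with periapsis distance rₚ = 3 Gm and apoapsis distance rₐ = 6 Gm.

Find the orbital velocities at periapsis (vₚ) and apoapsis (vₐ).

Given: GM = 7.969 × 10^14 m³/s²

Convert to SI: rₚ = 3 Gm = 3e+09 m; rₐ = 6 Gm = 6e+09 m.
Use the vis-viva equation v² = GM(2/r − 1/a) with a = (rₚ + rₐ)/2 = (3e+09 + 6e+09)/2 = 4.5e+09 m.
vₚ = √(GM · (2/rₚ − 1/a)) = √(7.969e+14 · (2/3e+09 − 1/4.5e+09)) m/s ≈ 595.1 m/s = 595.1 m/s.
vₐ = √(GM · (2/rₐ − 1/a)) = √(7.969e+14 · (2/6e+09 − 1/4.5e+09)) m/s ≈ 297.6 m/s = 297.6 m/s.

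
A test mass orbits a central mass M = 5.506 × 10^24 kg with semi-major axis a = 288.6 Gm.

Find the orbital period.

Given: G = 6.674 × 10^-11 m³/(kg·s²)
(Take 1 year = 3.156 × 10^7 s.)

Convert to SI: a = 288.6 Gm = 2.886e+11 m.
GM = G · M = 6.674e-11 · 5.506e+24 = 3.6747e+14 m³/s².
Kepler's third law: T = 2π √(a³ / GM).
Substituting a = 2.886e+11 m and GM = 3.6747e+14 m³/s²:
T = 2π √((2.886e+11)³ / 3.6747e+14) s
T ≈ 5.082e+10 s = 1610 years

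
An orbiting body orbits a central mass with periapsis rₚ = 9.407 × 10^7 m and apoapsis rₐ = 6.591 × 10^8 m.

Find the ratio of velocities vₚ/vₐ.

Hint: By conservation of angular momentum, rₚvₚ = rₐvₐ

Conservation of angular momentum gives rₚvₚ = rₐvₐ, so vₚ/vₐ = rₐ/rₚ.
vₚ/vₐ = 6.591e+08 / 9.407e+07 ≈ 7.006.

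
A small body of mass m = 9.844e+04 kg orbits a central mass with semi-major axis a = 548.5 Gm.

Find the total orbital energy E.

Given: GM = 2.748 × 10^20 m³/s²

Convert to SI: a = 548.5 Gm = 5.485e+11 m.
E = −GMm / (2a).
E = −2.748e+20 · 9.844e+04 / (2 · 5.485e+11) J ≈ -2.466e+13 J = -24.66 TJ.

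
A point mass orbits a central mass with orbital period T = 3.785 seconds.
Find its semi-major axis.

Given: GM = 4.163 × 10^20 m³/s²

Invert Kepler's third law: a = (GM · T² / (4π²))^(1/3).
Substituting T = 3.785 s and GM = 4.163e+20 m³/s²:
a = (4.163e+20 · (3.785)² / (4π²))^(1/3) m
a ≈ 5.326e+06 m = 5.326 × 10^6 m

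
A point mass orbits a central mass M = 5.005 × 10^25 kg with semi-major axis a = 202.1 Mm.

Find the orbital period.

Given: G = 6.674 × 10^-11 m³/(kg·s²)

Convert to SI: a = 202.1 Mm = 2.021e+08 m.
GM = G · M = 6.674e-11 · 5.005e+25 = 3.34034e+15 m³/s².
Kepler's third law: T = 2π √(a³ / GM).
Substituting a = 2.021e+08 m and GM = 3.34034e+15 m³/s²:
T = 2π √((2.021e+08)³ / 3.34034e+15) s
T ≈ 3.123e+05 s = 3.615 days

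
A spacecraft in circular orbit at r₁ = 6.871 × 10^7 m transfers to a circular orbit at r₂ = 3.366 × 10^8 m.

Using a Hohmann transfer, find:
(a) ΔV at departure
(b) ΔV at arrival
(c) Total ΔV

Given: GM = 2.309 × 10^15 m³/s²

Transfer semi-major axis: a_t = (r₁ + r₂)/2 = (6.871e+07 + 3.366e+08)/2 = 2.02655e+08 m.
Circular speeds: v₁ = √(GM/r₁) = 5796.98 m/s, v₂ = √(GM/r₂) = 2619.12 m/s.
Transfer speeds (vis-viva v² = GM(2/r − 1/a_t)): v₁ᵗ = 7471.03 m/s, v₂ᵗ = 1525.06 m/s.
(a) ΔV₁ = |v₁ᵗ − v₁| ≈ 1674 m/s = 1.674 km/s.
(b) ΔV₂ = |v₂ − v₂ᵗ| ≈ 1094 m/s = 1.094 km/s.
(c) ΔV_total = ΔV₁ + ΔV₂ ≈ 2768 m/s = 2.768 km/s.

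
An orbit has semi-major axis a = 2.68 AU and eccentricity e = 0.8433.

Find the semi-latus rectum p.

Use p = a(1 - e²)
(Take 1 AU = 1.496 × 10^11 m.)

Convert to SI: a = 2.68 AU = 4.00928e+11 m.
p = a (1 − e²).
p = 4.00928e+11 · (1 − (0.8433)²) = 4.00928e+11 · 0.288845 ≈ 1.158e+11 m = 0.7741 AU.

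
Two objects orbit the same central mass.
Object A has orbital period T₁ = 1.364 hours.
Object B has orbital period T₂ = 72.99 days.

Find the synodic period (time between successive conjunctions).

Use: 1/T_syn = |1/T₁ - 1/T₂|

Convert to SI: T₁ = 1.364 hours = 4910.4 s; T₂ = 72.99 days = 6.30634e+06 s.
T_syn = |T₁ · T₂ / (T₁ − T₂)|.
T_syn = |4910.4 · 6.30634e+06 / (4910.4 − 6.30634e+06)| s ≈ 4914 s = 1.365 hours.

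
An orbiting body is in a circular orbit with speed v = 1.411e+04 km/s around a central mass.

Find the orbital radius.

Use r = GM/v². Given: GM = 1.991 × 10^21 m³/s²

Convert to SI: v = 1.411e+04 km/s = 1.411e+07 m/s.
For a circular orbit, v² = GM / r, so r = GM / v².
r = 1.991e+21 / (1.411e+07)² m ≈ 1e+07 m = 10 Mm.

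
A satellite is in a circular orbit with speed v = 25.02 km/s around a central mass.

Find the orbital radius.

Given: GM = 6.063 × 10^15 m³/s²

Convert to SI: v = 25.02 km/s = 25020 m/s.
For a circular orbit, v² = GM / r, so r = GM / v².
r = 6.063e+15 / (25020)² m ≈ 9.685e+06 m = 9.685 × 10^6 m.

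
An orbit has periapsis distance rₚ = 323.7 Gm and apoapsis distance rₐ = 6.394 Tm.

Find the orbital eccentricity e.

Convert to SI: rₚ = 323.7 Gm = 3.237e+11 m; rₐ = 6.394 Tm = 6.394e+12 m.
e = (rₐ − rₚ) / (rₐ + rₚ).
e = (6.394e+12 − 3.237e+11) / (6.394e+12 + 3.237e+11) = 6.0703e+12 / 6.7177e+12 ≈ 0.9036.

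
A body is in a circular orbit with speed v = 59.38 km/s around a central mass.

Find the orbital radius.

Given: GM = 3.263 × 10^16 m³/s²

Convert to SI: v = 59.38 km/s = 59380 m/s.
For a circular orbit, v² = GM / r, so r = GM / v².
r = 3.263e+16 / (59380)² m ≈ 9.254e+06 m = 9.254 × 10^6 m.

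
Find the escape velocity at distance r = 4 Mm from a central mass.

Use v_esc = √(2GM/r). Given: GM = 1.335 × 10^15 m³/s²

Convert to SI: r = 4 Mm = 4e+06 m.
Escape velocity comes from setting total energy to zero: ½v² − GM/r = 0 ⇒ v_esc = √(2GM / r).
v_esc = √(2 · 1.335e+15 / 4e+06) m/s ≈ 2.584e+04 m/s = 25.84 km/s.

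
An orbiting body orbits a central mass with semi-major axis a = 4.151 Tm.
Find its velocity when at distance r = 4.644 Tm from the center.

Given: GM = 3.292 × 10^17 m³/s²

Convert to SI: a = 4.151 Tm = 4.151e+12 m; r = 4.644 Tm = 4.644e+12 m.
Vis-viva: v = √(GM · (2/r − 1/a)).
2/r − 1/a = 2/4.644e+12 − 1/4.151e+12 = 1.89757e-13 m⁻¹.
v = √(3.292e+17 · 1.89757e-13) m/s ≈ 249.9 m/s = 249.9 m/s.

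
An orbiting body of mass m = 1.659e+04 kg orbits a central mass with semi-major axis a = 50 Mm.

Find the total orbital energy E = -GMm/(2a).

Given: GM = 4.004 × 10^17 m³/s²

Convert to SI: a = 50 Mm = 5e+07 m.
E = −GMm / (2a).
E = −4.004e+17 · 1.659e+04 / (2 · 5e+07) J ≈ -6.643e+13 J = -66.43 TJ.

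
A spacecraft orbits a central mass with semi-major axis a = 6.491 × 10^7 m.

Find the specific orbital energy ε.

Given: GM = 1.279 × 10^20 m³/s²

ε = −GM / (2a).
ε = −1.279e+20 / (2 · 6.491e+07) J/kg ≈ -9.852e+11 J/kg = -985.2 GJ/kg.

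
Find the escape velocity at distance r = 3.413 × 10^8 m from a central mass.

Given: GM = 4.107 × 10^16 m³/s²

Escape velocity comes from setting total energy to zero: ½v² − GM/r = 0 ⇒ v_esc = √(2GM / r).
v_esc = √(2 · 4.107e+16 / 3.413e+08) m/s ≈ 1.551e+04 m/s = 15.51 km/s.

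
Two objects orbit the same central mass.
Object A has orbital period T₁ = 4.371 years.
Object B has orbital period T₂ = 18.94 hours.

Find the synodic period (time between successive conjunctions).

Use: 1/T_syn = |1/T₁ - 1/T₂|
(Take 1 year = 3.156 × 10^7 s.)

Convert to SI: T₁ = 4.371 years = 1.37949e+08 s; T₂ = 18.94 hours = 68184 s.
T_syn = |T₁ · T₂ / (T₁ − T₂)|.
T_syn = |1.37949e+08 · 68184 / (1.37949e+08 − 68184)| s ≈ 6.822e+04 s = 18.95 hours.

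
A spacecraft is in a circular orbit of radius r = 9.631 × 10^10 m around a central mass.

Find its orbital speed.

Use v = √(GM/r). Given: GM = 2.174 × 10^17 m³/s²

For a circular orbit, gravity supplies the centripetal force, so v = √(GM / r).
v = √(2.174e+17 / 9.631e+10) m/s ≈ 1502 m/s = 1.502 km/s.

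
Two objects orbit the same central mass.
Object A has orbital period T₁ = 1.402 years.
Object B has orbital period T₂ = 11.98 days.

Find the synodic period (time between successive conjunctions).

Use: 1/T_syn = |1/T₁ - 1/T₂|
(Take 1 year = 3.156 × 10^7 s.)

Convert to SI: T₁ = 1.402 years = 4.42471e+07 s; T₂ = 11.98 days = 1.03507e+06 s.
T_syn = |T₁ · T₂ / (T₁ − T₂)|.
T_syn = |4.42471e+07 · 1.03507e+06 / (4.42471e+07 − 1.03507e+06)| s ≈ 1.06e+06 s = 12.27 days.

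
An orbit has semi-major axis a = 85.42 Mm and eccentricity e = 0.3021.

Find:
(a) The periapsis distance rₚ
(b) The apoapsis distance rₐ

Convert to SI: a = 85.42 Mm = 8.542e+07 m.
(a) rₚ = a(1 − e) = 8.542e+07 · (1 − 0.3021) = 8.542e+07 · 0.6979 ≈ 5.961e+07 m = 59.61 Mm.
(b) rₐ = a(1 + e) = 8.542e+07 · (1 + 0.3021) = 8.542e+07 · 1.3021 ≈ 1.112e+08 m = 111.2 Mm.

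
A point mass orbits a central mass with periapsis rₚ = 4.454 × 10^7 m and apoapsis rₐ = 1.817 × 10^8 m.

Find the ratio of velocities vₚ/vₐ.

Conservation of angular momentum gives rₚvₚ = rₐvₐ, so vₚ/vₐ = rₐ/rₚ.
vₚ/vₐ = 1.817e+08 / 4.454e+07 ≈ 4.079.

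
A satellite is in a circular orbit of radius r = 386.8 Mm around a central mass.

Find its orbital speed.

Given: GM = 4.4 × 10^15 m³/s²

Convert to SI: r = 386.8 Mm = 3.868e+08 m.
For a circular orbit, gravity supplies the centripetal force, so v = √(GM / r).
v = √(4.4e+15 / 3.868e+08) m/s ≈ 3373 m/s = 3.373 km/s.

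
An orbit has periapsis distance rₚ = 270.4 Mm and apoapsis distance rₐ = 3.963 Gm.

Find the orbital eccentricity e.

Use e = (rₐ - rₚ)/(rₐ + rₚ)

Convert to SI: rₚ = 270.4 Mm = 2.704e+08 m; rₐ = 3.963 Gm = 3.963e+09 m.
e = (rₐ − rₚ) / (rₐ + rₚ).
e = (3.963e+09 − 2.704e+08) / (3.963e+09 + 2.704e+08) = 3.6926e+09 / 4.2334e+09 ≈ 0.8723.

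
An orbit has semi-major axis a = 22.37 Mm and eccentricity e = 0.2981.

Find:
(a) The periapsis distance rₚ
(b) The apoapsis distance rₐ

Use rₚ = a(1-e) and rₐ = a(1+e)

Convert to SI: a = 22.37 Mm = 2.237e+07 m.
(a) rₚ = a(1 − e) = 2.237e+07 · (1 − 0.2981) = 2.237e+07 · 0.7019 ≈ 1.57e+07 m = 15.7 Mm.
(b) rₐ = a(1 + e) = 2.237e+07 · (1 + 0.2981) = 2.237e+07 · 1.2981 ≈ 2.904e+07 m = 29.04 Mm.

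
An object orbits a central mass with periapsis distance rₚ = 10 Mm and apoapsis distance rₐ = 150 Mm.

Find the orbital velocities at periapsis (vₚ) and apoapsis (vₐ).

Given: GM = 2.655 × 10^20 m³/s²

Convert to SI: rₚ = 10 Mm = 1e+07 m; rₐ = 150 Mm = 1.5e+08 m.
Use the vis-viva equation v² = GM(2/r − 1/a) with a = (rₚ + rₐ)/2 = (1e+07 + 1.5e+08)/2 = 8e+07 m.
vₚ = √(GM · (2/rₚ − 1/a)) = √(2.655e+20 · (2/1e+07 − 1/8e+07)) m/s ≈ 7.056e+06 m/s = 7056 km/s.
vₐ = √(GM · (2/rₐ − 1/a)) = √(2.655e+20 · (2/1.5e+08 − 1/8e+07)) m/s ≈ 4.704e+05 m/s = 470.4 km/s.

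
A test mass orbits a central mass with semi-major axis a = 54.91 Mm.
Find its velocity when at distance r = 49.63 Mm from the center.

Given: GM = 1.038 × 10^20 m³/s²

Convert to SI: a = 54.91 Mm = 5.491e+07 m; r = 49.63 Mm = 4.963e+07 m.
Vis-viva: v = √(GM · (2/r − 1/a)).
2/r − 1/a = 2/4.963e+07 − 1/5.491e+07 = 2.20866e-08 m⁻¹.
v = √(1.038e+20 · 2.20866e-08) m/s ≈ 1.514e+06 m/s = 1514 km/s.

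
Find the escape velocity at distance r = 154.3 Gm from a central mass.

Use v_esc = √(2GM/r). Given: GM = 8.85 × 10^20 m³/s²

Convert to SI: r = 154.3 Gm = 1.543e+11 m.
Escape velocity comes from setting total energy to zero: ½v² − GM/r = 0 ⇒ v_esc = √(2GM / r).
v_esc = √(2 · 8.85e+20 / 1.543e+11) m/s ≈ 1.071e+05 m/s = 107.1 km/s.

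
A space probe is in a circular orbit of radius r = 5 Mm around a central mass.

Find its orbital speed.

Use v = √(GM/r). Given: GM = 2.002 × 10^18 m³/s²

Convert to SI: r = 5 Mm = 5e+06 m.
For a circular orbit, gravity supplies the centripetal force, so v = √(GM / r).
v = √(2.002e+18 / 5e+06) m/s ≈ 6.328e+05 m/s = 632.8 km/s.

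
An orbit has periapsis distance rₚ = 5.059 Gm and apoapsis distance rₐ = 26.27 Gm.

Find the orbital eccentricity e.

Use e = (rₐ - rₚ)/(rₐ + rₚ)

Convert to SI: rₚ = 5.059 Gm = 5.059e+09 m; rₐ = 26.27 Gm = 2.627e+10 m.
e = (rₐ − rₚ) / (rₐ + rₚ).
e = (2.627e+10 − 5.059e+09) / (2.627e+10 + 5.059e+09) = 2.1211e+10 / 3.1329e+10 ≈ 0.677.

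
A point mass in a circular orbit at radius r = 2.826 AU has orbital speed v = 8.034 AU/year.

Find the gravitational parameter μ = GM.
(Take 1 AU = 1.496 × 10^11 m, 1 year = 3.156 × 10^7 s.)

Convert to SI: r = 2.826 AU = 4.2277e+11 m; v = 8.034 AU/year = 38082.6 m/s.
For a circular orbit v² = GM/r, so GM = v² · r.
GM = (38082.6)² · 4.2277e+11 m³/s² ≈ 6.131e+20 m³/s² = 6.131 × 10^20 m³/s².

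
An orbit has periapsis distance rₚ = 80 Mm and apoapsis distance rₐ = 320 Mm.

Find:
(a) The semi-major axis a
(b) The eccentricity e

Convert to SI: rₚ = 80 Mm = 8e+07 m; rₐ = 320 Mm = 3.2e+08 m.
(a) a = (rₚ + rₐ) / 2 = (8e+07 + 3.2e+08) / 2 ≈ 2e+08 m = 200 Mm.
(b) e = (rₐ − rₚ) / (rₐ + rₚ) = (3.2e+08 − 8e+07) / (3.2e+08 + 8e+07) ≈ 0.6.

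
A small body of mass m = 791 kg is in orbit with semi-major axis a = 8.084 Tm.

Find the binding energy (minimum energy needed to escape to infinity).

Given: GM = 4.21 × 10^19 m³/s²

Convert to SI: a = 8.084 Tm = 8.084e+12 m.
Total orbital energy is E = −GMm/(2a); binding energy is E_bind = −E = GMm/(2a).
E_bind = 4.21e+19 · 791 / (2 · 8.084e+12) J ≈ 2.06e+09 J = 2.06 GJ.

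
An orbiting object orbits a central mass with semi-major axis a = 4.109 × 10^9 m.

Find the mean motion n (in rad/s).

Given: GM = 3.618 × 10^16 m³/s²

n = √(GM / a³).
n = √(3.618e+16 / (4.109e+09)³) rad/s ≈ 7.222e-07 rad/s.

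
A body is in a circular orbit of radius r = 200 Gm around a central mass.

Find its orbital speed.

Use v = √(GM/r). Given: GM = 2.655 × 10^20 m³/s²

Convert to SI: r = 200 Gm = 2e+11 m.
For a circular orbit, gravity supplies the centripetal force, so v = √(GM / r).
v = √(2.655e+20 / 2e+11) m/s ≈ 3.643e+04 m/s = 36.43 km/s.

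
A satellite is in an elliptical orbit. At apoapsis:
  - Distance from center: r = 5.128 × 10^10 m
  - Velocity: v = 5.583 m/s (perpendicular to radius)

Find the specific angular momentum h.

With v perpendicular to r, h = r · v.
h = 5.128e+10 · 5.583 m²/s ≈ 2.863e+11 m²/s.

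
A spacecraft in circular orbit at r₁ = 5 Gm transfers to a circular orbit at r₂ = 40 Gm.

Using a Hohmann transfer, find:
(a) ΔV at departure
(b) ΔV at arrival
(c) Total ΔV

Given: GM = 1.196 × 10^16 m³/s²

Convert to SI: r₁ = 5 Gm = 5e+09 m; r₂ = 40 Gm = 4e+10 m.
Transfer semi-major axis: a_t = (r₁ + r₂)/2 = (5e+09 + 4e+10)/2 = 2.25e+10 m.
Circular speeds: v₁ = √(GM/r₁) = 1546.61 m/s, v₂ = √(GM/r₂) = 546.809 m/s.
Transfer speeds (vis-viva v² = GM(2/r − 1/a_t)): v₁ᵗ = 2062.15 m/s, v₂ᵗ = 257.768 m/s.
(a) ΔV₁ = |v₁ᵗ − v₁| ≈ 515.5 m/s = 515.5 m/s.
(b) ΔV₂ = |v₂ − v₂ᵗ| ≈ 289 m/s = 289 m/s.
(c) ΔV_total = ΔV₁ + ΔV₂ ≈ 804.6 m/s = 804.6 m/s.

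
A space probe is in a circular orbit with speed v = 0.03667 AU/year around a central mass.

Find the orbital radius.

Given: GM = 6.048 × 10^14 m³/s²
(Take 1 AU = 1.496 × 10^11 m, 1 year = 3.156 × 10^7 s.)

Convert to SI: v = 0.03667 AU/year = 173.822 m/s.
For a circular orbit, v² = GM / r, so r = GM / v².
r = 6.048e+14 / (173.822)² m ≈ 2.002e+10 m = 0.1338 AU.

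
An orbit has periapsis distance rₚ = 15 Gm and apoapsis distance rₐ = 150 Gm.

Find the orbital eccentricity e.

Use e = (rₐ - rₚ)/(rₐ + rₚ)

Convert to SI: rₚ = 15 Gm = 1.5e+10 m; rₐ = 150 Gm = 1.5e+11 m.
e = (rₐ − rₚ) / (rₐ + rₚ).
e = (1.5e+11 − 1.5e+10) / (1.5e+11 + 1.5e+10) = 1.35e+11 / 1.65e+11 ≈ 0.8182.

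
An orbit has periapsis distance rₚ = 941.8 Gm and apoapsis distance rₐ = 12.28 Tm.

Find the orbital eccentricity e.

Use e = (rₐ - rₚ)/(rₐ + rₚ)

Convert to SI: rₚ = 941.8 Gm = 9.418e+11 m; rₐ = 12.28 Tm = 1.228e+13 m.
e = (rₐ − rₚ) / (rₐ + rₚ).
e = (1.228e+13 − 9.418e+11) / (1.228e+13 + 9.418e+11) = 1.13382e+13 / 1.32218e+13 ≈ 0.8575.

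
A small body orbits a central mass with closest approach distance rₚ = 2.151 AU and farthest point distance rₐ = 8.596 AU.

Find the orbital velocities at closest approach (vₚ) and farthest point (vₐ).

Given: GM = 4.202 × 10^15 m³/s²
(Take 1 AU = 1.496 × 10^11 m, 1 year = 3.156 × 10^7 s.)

Convert to SI: rₚ = 2.151 AU = 3.2179e+11 m; rₐ = 8.596 AU = 1.28596e+12 m.
Use the vis-viva equation v² = GM(2/r − 1/a) with a = (rₚ + rₐ)/2 = (3.2179e+11 + 1.28596e+12)/2 = 8.03876e+11 m.
vₚ = √(GM · (2/rₚ − 1/a)) = √(4.202e+15 · (2/3.2179e+11 − 1/8.03876e+11)) m/s ≈ 144.5 m/s = 0.03049 AU/year.
vₐ = √(GM · (2/rₐ − 1/a)) = √(4.202e+15 · (2/1.28596e+12 − 1/8.03876e+11)) m/s ≈ 36.17 m/s = 0.00763 AU/year.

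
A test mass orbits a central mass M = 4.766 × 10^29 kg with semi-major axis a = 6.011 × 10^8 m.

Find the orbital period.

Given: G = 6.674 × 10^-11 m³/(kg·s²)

GM = G · M = 6.674e-11 · 4.766e+29 = 3.18083e+19 m³/s².
Kepler's third law: T = 2π √(a³ / GM).
Substituting a = 6.011e+08 m and GM = 3.18083e+19 m³/s²:
T = 2π √((6.011e+08)³ / 3.18083e+19) s
T ≈ 1.642e+04 s = 4.561 hours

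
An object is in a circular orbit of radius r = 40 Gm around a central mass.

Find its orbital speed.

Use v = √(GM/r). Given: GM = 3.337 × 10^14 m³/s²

Convert to SI: r = 40 Gm = 4e+10 m.
For a circular orbit, gravity supplies the centripetal force, so v = √(GM / r).
v = √(3.337e+14 / 4e+10) m/s ≈ 91.34 m/s = 91.34 m/s.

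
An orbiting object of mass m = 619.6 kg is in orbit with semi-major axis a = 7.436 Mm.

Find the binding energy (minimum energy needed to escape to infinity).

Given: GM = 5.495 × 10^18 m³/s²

Convert to SI: a = 7.436 Mm = 7.436e+06 m.
Total orbital energy is E = −GMm/(2a); binding energy is E_bind = −E = GMm/(2a).
E_bind = 5.495e+18 · 619.6 / (2 · 7.436e+06) J ≈ 2.289e+14 J = 228.9 TJ.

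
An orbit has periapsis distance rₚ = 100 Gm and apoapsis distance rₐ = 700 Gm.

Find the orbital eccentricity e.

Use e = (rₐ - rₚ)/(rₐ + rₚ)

Convert to SI: rₚ = 100 Gm = 1e+11 m; rₐ = 700 Gm = 7e+11 m.
e = (rₐ − rₚ) / (rₐ + rₚ).
e = (7e+11 − 1e+11) / (7e+11 + 1e+11) = 6e+11 / 8e+11 ≈ 0.75.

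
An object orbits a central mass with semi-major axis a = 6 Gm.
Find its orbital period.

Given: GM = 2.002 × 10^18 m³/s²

Convert to SI: a = 6 Gm = 6e+09 m.
Kepler's third law: T = 2π √(a³ / GM).
Substituting a = 6e+09 m and GM = 2.002e+18 m³/s²:
T = 2π √((6e+09)³ / 2.002e+18) s
T ≈ 2.064e+06 s = 23.89 days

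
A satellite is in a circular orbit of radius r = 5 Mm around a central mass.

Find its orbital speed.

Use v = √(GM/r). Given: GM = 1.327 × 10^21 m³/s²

Convert to SI: r = 5 Mm = 5e+06 m.
For a circular orbit, gravity supplies the centripetal force, so v = √(GM / r).
v = √(1.327e+21 / 5e+06) m/s ≈ 1.629e+07 m/s = 1.629e+04 km/s.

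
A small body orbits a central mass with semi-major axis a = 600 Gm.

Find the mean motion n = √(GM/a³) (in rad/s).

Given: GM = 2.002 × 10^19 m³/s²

Convert to SI: a = 600 Gm = 6e+11 m.
n = √(GM / a³).
n = √(2.002e+19 / (6e+11)³) rad/s ≈ 9.627e-09 rad/s.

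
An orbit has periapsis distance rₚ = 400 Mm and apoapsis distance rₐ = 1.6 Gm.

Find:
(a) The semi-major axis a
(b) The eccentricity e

Convert to SI: rₚ = 400 Mm = 4e+08 m; rₐ = 1.6 Gm = 1.6e+09 m.
(a) a = (rₚ + rₐ) / 2 = (4e+08 + 1.6e+09) / 2 ≈ 1e+09 m = 1 Gm.
(b) e = (rₐ − rₚ) / (rₐ + rₚ) = (1.6e+09 − 4e+08) / (1.6e+09 + 4e+08) ≈ 0.6.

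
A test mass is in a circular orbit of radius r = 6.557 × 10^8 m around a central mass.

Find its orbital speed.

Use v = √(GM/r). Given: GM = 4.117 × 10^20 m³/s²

For a circular orbit, gravity supplies the centripetal force, so v = √(GM / r).
v = √(4.117e+20 / 6.557e+08) m/s ≈ 7.924e+05 m/s = 792.4 km/s.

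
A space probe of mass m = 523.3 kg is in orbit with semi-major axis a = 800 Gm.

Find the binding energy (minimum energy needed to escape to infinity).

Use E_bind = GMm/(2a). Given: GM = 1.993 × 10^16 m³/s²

Convert to SI: a = 800 Gm = 8e+11 m.
Total orbital energy is E = −GMm/(2a); binding energy is E_bind = −E = GMm/(2a).
E_bind = 1.993e+16 · 523.3 / (2 · 8e+11) J ≈ 6.518e+06 J = 6.518 MJ.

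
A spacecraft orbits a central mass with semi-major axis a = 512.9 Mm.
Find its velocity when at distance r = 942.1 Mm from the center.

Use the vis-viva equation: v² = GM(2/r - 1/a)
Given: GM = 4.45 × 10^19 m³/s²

Convert to SI: a = 512.9 Mm = 5.129e+08 m; r = 942.1 Mm = 9.421e+08 m.
Vis-viva: v = √(GM · (2/r − 1/a)).
2/r − 1/a = 2/9.421e+08 − 1/5.129e+08 = 1.73219e-10 m⁻¹.
v = √(4.45e+19 · 1.73219e-10) m/s ≈ 8.78e+04 m/s = 87.8 km/s.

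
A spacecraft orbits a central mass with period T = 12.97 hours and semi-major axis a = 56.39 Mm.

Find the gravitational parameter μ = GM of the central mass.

Convert to SI: T = 12.97 hours = 46692 s; a = 56.39 Mm = 5.639e+07 m.
GM = 4π² · a³ / T².
GM = 4π² · (5.639e+07)³ / (46692)² m³/s² ≈ 3.247e+15 m³/s² = 3.247 × 10^15 m³/s².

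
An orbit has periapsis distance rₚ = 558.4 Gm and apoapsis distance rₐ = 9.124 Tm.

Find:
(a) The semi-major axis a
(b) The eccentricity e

Convert to SI: rₚ = 558.4 Gm = 5.584e+11 m; rₐ = 9.124 Tm = 9.124e+12 m.
(a) a = (rₚ + rₐ) / 2 = (5.584e+11 + 9.124e+12) / 2 ≈ 4.841e+12 m = 4.841 Tm.
(b) e = (rₐ − rₚ) / (rₐ + rₚ) = (9.124e+12 − 5.584e+11) / (9.124e+12 + 5.584e+11) ≈ 0.8847.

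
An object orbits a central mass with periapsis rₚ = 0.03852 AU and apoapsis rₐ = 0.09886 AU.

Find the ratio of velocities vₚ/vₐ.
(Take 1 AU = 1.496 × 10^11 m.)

Convert to SI: rₚ = 0.03852 AU = 5.76259e+09 m; rₐ = 0.09886 AU = 1.47895e+10 m.
Conservation of angular momentum gives rₚvₚ = rₐvₐ, so vₚ/vₐ = rₐ/rₚ.
vₚ/vₐ = 1.47895e+10 / 5.76259e+09 ≈ 2.566.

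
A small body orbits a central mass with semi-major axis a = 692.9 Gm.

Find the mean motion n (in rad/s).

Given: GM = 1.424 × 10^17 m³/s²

Convert to SI: a = 692.9 Gm = 6.929e+11 m.
n = √(GM / a³).
n = √(1.424e+17 / (6.929e+11)³) rad/s ≈ 6.543e-10 rad/s.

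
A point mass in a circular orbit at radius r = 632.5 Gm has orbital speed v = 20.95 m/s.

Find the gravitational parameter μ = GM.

Convert to SI: r = 632.5 Gm = 6.325e+11 m.
For a circular orbit v² = GM/r, so GM = v² · r.
GM = (20.95)² · 6.325e+11 m³/s² ≈ 2.776e+14 m³/s² = 2.776 × 10^14 m³/s².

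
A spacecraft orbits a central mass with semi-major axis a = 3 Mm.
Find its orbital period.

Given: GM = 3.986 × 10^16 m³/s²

Convert to SI: a = 3 Mm = 3e+06 m.
Kepler's third law: T = 2π √(a³ / GM).
Substituting a = 3e+06 m and GM = 3.986e+16 m³/s²:
T = 2π √((3e+06)³ / 3.986e+16) s
T ≈ 163.5 s = 2.725 minutes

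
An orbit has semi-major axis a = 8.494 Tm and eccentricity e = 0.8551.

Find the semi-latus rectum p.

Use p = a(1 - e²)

Convert to SI: a = 8.494 Tm = 8.494e+12 m.
p = a (1 − e²).
p = 8.494e+12 · (1 − (0.8551)²) = 8.494e+12 · 0.268804 ≈ 2.283e+12 m = 2.283 Tm.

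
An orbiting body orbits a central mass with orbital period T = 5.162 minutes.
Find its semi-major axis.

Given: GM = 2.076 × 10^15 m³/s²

Convert to SI: T = 5.162 minutes = 309.72 s.
Invert Kepler's third law: a = (GM · T² / (4π²))^(1/3).
Substituting T = 309.72 s and GM = 2.076e+15 m³/s²:
a = (2.076e+15 · (309.72)² / (4π²))^(1/3) m
a ≈ 1.715e+06 m = 1.715 × 10^6 m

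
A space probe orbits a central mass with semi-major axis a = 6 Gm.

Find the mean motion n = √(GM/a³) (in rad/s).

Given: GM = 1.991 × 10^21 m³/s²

Convert to SI: a = 6 Gm = 6e+09 m.
n = √(GM / a³).
n = √(1.991e+21 / (6e+09)³) rad/s ≈ 9.601e-05 rad/s.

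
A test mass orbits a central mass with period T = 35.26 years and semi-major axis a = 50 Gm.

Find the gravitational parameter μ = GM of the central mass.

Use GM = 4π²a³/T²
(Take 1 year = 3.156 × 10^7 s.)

Convert to SI: T = 35.26 years = 1.11281e+09 s; a = 50 Gm = 5e+10 m.
GM = 4π² · a³ / T².
GM = 4π² · (5e+10)³ / (1.11281e+09)² m³/s² ≈ 3.985e+15 m³/s² = 3.985 × 10^15 m³/s².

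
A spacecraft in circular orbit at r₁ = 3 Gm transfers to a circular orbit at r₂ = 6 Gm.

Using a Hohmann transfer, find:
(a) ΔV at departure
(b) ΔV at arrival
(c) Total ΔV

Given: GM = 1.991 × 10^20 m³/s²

Convert to SI: r₁ = 3 Gm = 3e+09 m; r₂ = 6 Gm = 6e+09 m.
Transfer semi-major axis: a_t = (r₁ + r₂)/2 = (3e+09 + 6e+09)/2 = 4.5e+09 m.
Circular speeds: v₁ = √(GM/r₁) = 257617 m/s, v₂ = √(GM/r₂) = 182163 m/s.
Transfer speeds (vis-viva v² = GM(2/r − 1/a_t)): v₁ᵗ = 297471 m/s, v₂ᵗ = 148735 m/s.
(a) ΔV₁ = |v₁ᵗ − v₁| ≈ 3.985e+04 m/s = 39.85 km/s.
(b) ΔV₂ = |v₂ − v₂ᵗ| ≈ 3.343e+04 m/s = 33.43 km/s.
(c) ΔV_total = ΔV₁ + ΔV₂ ≈ 7.328e+04 m/s = 73.28 km/s.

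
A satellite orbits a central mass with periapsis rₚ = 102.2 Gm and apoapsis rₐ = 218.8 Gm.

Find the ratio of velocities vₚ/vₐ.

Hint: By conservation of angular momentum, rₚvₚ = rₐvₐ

Convert to SI: rₚ = 102.2 Gm = 1.022e+11 m; rₐ = 218.8 Gm = 2.188e+11 m.
Conservation of angular momentum gives rₚvₚ = rₐvₐ, so vₚ/vₐ = rₐ/rₚ.
vₚ/vₐ = 2.188e+11 / 1.022e+11 ≈ 2.141.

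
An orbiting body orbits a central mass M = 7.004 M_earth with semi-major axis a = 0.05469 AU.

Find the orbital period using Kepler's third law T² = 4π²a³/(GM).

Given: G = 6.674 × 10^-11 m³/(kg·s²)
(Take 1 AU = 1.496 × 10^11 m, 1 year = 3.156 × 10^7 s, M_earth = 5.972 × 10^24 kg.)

Convert to SI: a = 0.05469 AU = 8.18162e+09 m; M = 7.004 M_earth = 4.18279e+25 kg.
GM = G · M = 6.674e-11 · 4.18279e+25 = 2.79159e+15 m³/s².
Kepler's third law: T = 2π √(a³ / GM).
Substituting a = 8.18162e+09 m and GM = 2.79159e+15 m³/s²:
T = 2π √((8.18162e+09)³ / 2.79159e+15) s
T ≈ 8.801e+07 s = 2.789 years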